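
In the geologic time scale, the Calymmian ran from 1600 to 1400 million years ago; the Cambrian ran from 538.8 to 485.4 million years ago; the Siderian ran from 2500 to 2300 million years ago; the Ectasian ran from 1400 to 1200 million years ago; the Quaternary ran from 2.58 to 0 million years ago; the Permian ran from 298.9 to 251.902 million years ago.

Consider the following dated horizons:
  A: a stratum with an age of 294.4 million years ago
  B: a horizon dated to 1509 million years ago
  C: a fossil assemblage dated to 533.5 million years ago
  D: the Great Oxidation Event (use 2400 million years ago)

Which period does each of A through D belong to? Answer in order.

A — Permian; B — Calymmian; C — Cambrian; D — Siderian

A: 294.4 Ma lies in 298.9–251.902 Ma, so Permian.
B: 1509 Ma lies in 1600–1400 Ma, so Calymmian.
C: 533.5 Ma lies in 538.8–485.4 Ma, so Cambrian.
D: 2400 Ma lies in 2500–2300 Ma, so Siderian.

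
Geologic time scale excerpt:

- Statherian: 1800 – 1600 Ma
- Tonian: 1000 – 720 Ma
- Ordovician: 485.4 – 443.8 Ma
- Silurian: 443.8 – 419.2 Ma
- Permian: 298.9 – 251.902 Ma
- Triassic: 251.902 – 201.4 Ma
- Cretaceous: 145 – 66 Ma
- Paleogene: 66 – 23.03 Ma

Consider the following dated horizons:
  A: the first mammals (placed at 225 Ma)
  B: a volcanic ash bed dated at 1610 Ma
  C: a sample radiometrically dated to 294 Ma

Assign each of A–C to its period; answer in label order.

A — Triassic; B — Statherian; C — Permian

Match each age against the start–end ranges in the excerpt: A = 225 Ma → Triassic (251.902–201.4); B = 1610 Ma → Statherian (1800–1600); C = 294 Ma → Permian (298.9–251.902).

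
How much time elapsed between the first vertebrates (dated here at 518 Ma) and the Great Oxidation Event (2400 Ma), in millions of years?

2400 − 518 = 1882 million years.

1882 million years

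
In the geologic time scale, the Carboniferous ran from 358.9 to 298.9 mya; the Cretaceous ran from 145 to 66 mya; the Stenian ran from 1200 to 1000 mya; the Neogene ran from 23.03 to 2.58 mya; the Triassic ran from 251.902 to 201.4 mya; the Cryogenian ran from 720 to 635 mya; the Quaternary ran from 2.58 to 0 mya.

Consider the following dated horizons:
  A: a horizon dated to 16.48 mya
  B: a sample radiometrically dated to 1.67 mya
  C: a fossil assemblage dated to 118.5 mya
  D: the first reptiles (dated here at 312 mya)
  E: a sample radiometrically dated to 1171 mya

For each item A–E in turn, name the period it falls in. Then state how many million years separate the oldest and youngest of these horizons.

A — Neogene; B — Quaternary; C — Cretaceous; D — Carboniferous; E — Stenian; span 1169.33 million years

Match each age against the start–end ranges in the excerpt: A = 16.48 Ma → Neogene (23.03–2.58); B = 1.67 Ma → Quaternary (2.58–0); C = 118.5 Ma → Cretaceous (145–66); D = 312 Ma → Carboniferous (358.9–298.9); E = 1171 Ma → Stenian (1200–1000).
The largest age is 1171 Ma and the smallest is 1.67 Ma; their difference is 1169.33 Myr.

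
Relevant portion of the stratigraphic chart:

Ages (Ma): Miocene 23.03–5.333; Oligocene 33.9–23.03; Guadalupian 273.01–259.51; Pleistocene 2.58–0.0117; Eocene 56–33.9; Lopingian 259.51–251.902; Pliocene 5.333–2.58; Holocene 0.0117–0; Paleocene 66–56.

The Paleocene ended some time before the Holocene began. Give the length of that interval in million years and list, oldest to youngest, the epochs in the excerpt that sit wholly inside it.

55.9883 million years; Eocene, Oligocene, Miocene, Pliocene, Pleistocene

The Paleocene closes at 56 Ma and the Holocene opens at 0.0117 Ma, so the interval is 56 − 0.0117 = 55.9883 Myr.
An epoch fits inside if it starts at or after 56 Ma and ends at or before 0.0117 Ma; oldest first that gives Eocene, Oligocene, Miocene, Pliocene, Pleistocene.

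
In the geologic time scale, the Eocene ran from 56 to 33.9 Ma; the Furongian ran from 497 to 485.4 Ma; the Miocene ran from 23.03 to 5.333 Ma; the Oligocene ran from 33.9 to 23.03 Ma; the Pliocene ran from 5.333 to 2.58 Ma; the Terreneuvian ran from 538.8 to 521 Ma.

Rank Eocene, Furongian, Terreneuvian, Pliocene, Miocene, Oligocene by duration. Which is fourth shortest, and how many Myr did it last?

Durations: Eocene 22.1; Furongian 11.6; Terreneuvian 17.8; Pliocene 2.753; Miocene 17.697; Oligocene 10.87 Myr.
Sorted shortest-first: Pliocene (2.753), Oligocene (10.87), Furongian (11.6), Miocene (17.697), Terreneuvian (17.8), Eocene (22.1).
The fourth shortest is Miocene at 17.697 Myr.

Miocene, 17.697 million years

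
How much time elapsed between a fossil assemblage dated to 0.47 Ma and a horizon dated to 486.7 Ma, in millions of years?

486.7 − 0.47 = 486.23 million years.

486.23 million years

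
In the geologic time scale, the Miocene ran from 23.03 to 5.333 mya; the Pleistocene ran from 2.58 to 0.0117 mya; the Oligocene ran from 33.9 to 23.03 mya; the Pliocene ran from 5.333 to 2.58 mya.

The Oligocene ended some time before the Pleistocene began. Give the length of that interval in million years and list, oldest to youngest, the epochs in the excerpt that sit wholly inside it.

End of Oligocene = 23.03 Ma; start of Pleistocene = 2.58 Ma.
Gap = 23.03 − 2.58 = 20.45 Myr.
Epochs wholly inside 23.03–2.58 Ma: Miocene (23.03–5.333), Pliocene (5.333–2.58).

20.45 million years; Miocene, Pliocene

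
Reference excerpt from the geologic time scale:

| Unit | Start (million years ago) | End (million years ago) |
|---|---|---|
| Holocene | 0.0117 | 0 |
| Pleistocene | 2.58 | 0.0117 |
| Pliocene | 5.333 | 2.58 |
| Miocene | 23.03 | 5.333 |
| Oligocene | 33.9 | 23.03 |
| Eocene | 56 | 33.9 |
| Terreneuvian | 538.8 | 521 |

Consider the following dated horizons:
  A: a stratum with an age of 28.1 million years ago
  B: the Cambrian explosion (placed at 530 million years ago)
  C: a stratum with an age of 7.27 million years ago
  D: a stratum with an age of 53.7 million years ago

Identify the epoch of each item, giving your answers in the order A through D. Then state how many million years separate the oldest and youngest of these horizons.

A: 28.1 Ma lies in 33.9–23.03 Ma, so Oligocene.
B: 530 Ma lies in 538.8–521 Ma, so Terreneuvian.
C: 7.27 Ma lies in 23.03–5.333 Ma, so Miocene.
D: 53.7 Ma lies in 56–33.9 Ma, so Eocene.
Oldest = 530 Ma, youngest = 7.27 Ma → span 522.73 Myr.

A — Oligocene; B — Terreneuvian; C — Miocene; D — Eocene; span 522.73 million years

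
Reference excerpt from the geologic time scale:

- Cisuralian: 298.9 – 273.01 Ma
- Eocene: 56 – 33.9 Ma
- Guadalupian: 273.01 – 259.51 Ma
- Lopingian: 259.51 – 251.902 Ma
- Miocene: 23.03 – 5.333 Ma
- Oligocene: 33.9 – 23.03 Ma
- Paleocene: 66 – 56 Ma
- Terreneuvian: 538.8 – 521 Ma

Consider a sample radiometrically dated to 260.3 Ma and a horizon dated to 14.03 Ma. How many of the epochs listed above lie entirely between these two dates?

260.3 Ma sits inside the Guadalupian (273.01–259.51) and 14.03 Ma inside the Miocene (23.03–5.333); neither of those is wholly between the two dates.
The listed epochs lying completely between them are Lopingian, Paleocene, Eocene, Oligocene — 4 in all.

4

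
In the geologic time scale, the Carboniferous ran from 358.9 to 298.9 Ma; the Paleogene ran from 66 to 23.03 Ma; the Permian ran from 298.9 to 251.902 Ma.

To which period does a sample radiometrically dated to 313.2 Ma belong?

Carboniferous

313.2 Ma lies between 358.9 and 298.9 Ma, so it falls in the Carboniferous.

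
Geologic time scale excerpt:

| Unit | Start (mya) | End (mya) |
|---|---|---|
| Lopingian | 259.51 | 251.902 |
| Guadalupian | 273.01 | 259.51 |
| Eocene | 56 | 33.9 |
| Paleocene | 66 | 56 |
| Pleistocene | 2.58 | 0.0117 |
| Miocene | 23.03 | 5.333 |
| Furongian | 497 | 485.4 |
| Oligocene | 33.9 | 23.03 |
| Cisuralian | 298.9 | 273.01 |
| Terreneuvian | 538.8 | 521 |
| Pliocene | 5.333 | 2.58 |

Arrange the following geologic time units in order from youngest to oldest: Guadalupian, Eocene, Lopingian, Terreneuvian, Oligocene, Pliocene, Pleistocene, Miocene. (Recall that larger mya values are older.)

Pleistocene, then Pliocene, then Miocene, then Oligocene, then Eocene, then Lopingian, then Guadalupian, then Terreneuvian

Sorting by start age (ascending Ma, since larger Ma = older): Pleistocene start 2.58, Pliocene start 5.333, Miocene start 23.03, Oligocene start 33.9, Eocene start 56, Lopingian start 259.51, Guadalupian start 273.01, Terreneuvian start 538.8.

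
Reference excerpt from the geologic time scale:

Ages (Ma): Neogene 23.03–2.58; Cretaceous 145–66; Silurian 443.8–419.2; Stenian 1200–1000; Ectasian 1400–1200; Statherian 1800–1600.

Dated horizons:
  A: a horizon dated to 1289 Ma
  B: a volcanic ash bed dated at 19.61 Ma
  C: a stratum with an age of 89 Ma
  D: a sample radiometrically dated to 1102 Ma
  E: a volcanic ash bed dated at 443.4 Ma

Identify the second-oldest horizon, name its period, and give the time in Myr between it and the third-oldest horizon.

Sorted oldest-first by Ma: A (1289), D (1102), E (443.4), C (89), B (19.61).
The second oldest is D at 1102 Ma, which lies in 1200–1000 Ma: the Stenian.
The third oldest is E at 443.4 Ma; separation = |1102 − 443.4| = 658.6 Myr.

D, in the Stenian; 658.6 million years to E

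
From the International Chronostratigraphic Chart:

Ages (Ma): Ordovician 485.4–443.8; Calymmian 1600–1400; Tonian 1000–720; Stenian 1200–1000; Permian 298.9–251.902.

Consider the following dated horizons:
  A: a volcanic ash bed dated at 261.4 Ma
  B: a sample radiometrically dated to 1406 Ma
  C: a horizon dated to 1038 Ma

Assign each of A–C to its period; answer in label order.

A — Permian; B — Calymmian; C — Stenian

Match each age against the start–end ranges in the excerpt: A = 261.4 Ma → Permian (298.9–251.902); B = 1406 Ma → Calymmian (1600–1400); C = 1038 Ma → Stenian (1200–1000).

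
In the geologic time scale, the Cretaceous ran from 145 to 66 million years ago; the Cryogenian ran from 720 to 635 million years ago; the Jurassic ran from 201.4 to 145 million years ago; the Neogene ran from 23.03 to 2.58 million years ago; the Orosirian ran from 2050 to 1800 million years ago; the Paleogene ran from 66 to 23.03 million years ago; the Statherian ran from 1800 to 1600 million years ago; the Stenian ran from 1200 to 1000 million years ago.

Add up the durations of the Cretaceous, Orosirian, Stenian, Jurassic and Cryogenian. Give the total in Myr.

670.4 million years

Duration is start − end for each: (145 − 66) + (2050 − 1800) + (1200 − 1000) + (201.4 − 145) + (720 − 635).
That is 79 + 250 + 200 + 56.4 + 85, which totals 670.4 million years.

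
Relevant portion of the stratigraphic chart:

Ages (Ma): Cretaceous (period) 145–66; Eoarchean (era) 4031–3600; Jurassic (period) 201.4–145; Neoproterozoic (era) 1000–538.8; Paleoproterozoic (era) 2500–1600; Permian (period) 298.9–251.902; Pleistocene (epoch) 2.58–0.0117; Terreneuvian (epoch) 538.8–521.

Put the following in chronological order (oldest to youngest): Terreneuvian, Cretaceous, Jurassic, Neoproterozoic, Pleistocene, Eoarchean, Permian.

Eoarchean → Neoproterozoic → Terreneuvian → Permian → Jurassic → Cretaceous → Pleistocene

Read off each span (Ma): Terreneuvian 538.8–521; Cretaceous 145–66; Jurassic 201.4–145; Neoproterozoic 1000–538.8; Pleistocene 2.58–0.0117; Eoarchean 4031–3600; Permian 298.9–251.902.
Larger Ma is older, so oldest→youngest is Eoarchean, Neoproterozoic, Terreneuvian, Permian, Jurassic, Cretaceous, Pleistocene.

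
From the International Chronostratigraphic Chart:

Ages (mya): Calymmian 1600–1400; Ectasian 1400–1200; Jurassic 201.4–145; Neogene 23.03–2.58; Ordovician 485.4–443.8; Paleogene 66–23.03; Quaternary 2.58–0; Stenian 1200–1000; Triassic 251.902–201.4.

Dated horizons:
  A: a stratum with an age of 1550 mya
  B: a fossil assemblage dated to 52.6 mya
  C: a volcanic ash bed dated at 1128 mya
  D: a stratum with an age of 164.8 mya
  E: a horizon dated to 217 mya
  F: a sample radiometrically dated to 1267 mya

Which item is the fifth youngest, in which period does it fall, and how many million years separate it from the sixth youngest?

Smaller Ma means younger, so youngest first: B 52.6 < D 164.8 < E 217 < C 1128 < F 1267 < A 1550.
Counting 5 along gives F (1267 Ma); the excerpt puts that inside the Ectasian, 1400–1200 Ma.
Next in line is A (1550 Ma), and 1550 − 1267 = 283 Myr.

F, in the Ectasian; 283 million years to A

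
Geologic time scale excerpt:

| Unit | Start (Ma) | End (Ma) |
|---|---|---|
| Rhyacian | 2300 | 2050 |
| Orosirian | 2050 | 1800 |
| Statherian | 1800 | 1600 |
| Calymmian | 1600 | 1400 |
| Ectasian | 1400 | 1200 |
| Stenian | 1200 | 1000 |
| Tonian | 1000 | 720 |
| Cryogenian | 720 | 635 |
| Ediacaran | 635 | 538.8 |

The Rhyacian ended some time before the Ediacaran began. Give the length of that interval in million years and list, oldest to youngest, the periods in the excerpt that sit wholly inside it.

1415 million years; Orosirian, Statherian, Calymmian, Ectasian, Stenian, Tonian, Cryogenian

The Rhyacian closes at 2050 Ma and the Ediacaran opens at 635 Ma, so the interval is 2050 − 635 = 1415 Myr.
A period fits inside if it starts at or after 2050 Ma and ends at or before 635 Ma; oldest first that gives Orosirian, Statherian, Calymmian, Ectasian, Stenian, Tonian, Cryogenian.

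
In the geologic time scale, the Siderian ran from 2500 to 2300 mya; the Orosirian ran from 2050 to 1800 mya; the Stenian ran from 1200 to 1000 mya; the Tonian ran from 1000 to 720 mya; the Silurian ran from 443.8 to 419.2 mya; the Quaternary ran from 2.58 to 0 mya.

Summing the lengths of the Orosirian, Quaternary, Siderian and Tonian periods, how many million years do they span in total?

732.58 million years

Duration is start − end for each: (2050 − 1800) + (2.58 − 0) + (2500 − 2300) + (1000 − 720).
That is 250 + 2.58 + 200 + 280, which totals 732.58 million years.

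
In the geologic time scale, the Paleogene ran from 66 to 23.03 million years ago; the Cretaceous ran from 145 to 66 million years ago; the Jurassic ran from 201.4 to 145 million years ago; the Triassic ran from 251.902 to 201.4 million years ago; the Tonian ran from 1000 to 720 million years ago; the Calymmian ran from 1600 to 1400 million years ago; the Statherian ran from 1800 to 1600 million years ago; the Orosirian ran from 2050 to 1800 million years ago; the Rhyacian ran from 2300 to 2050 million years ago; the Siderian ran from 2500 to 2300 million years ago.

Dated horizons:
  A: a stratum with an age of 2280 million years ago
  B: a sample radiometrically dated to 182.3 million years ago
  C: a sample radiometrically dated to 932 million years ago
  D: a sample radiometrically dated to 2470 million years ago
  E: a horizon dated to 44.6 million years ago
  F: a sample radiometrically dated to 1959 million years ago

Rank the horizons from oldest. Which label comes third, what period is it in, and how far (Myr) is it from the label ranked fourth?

F, in the Orosirian; 1027 million years to C

Larger Ma means older, so oldest first: D 2470 > A 2280 > F 1959 > C 932 > B 182.3 > E 44.6.
Counting 3 along gives F (1959 Ma); the excerpt puts that inside the Orosirian, 2050–1800 Ma.
Next in line is C (932 Ma), and 1959 − 932 = 1027 Myr.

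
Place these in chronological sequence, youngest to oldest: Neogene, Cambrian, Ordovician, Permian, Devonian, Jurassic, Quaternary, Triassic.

Quaternary, Neogene, Jurassic, Triassic, Permian, Devonian, Ordovician, Cambrian

Group by era (each group listed oldest first) — Paleozoic: Cambrian, Ordovician, Devonian, Permian; Mesozoic: Triassic, Jurassic; Cenozoic: Neogene, Quaternary. The eras run Paleozoic → Mesozoic → Cenozoic. Concatenating the groups in that era order and then reversing gives youngest to oldest.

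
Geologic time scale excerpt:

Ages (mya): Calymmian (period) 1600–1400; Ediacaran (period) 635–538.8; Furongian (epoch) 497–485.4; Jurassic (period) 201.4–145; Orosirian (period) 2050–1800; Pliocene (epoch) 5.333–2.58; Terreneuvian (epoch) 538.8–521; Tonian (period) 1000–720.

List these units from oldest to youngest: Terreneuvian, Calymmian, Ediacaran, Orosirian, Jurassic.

Orosirian → Calymmian → Ediacaran → Terreneuvian → Jurassic

The oldest of these is Orosirian (starts 2050 Ma) and the youngest is Jurassic (ends 145 Ma).
In between, by decreasing start age: Calymmian (1600), Ediacaran (635), Terreneuvian (538.8).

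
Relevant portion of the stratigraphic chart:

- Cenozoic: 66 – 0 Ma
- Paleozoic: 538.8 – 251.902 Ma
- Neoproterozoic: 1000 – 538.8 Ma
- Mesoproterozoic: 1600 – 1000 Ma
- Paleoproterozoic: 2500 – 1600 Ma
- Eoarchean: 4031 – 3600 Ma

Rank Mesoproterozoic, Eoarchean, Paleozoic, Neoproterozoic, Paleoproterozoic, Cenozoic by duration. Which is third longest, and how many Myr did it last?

Neoproterozoic, 461.2 million years

Durations: Mesoproterozoic 600; Eoarchean 431; Paleozoic 286.898; Neoproterozoic 461.2; Paleoproterozoic 900; Cenozoic 66 Myr.
Sorted longest-first: Paleoproterozoic (900), Mesoproterozoic (600), Neoproterozoic (461.2), Eoarchean (431), Paleozoic (286.898), Cenozoic (66).
The third longest is Neoproterozoic at 461.2 Myr.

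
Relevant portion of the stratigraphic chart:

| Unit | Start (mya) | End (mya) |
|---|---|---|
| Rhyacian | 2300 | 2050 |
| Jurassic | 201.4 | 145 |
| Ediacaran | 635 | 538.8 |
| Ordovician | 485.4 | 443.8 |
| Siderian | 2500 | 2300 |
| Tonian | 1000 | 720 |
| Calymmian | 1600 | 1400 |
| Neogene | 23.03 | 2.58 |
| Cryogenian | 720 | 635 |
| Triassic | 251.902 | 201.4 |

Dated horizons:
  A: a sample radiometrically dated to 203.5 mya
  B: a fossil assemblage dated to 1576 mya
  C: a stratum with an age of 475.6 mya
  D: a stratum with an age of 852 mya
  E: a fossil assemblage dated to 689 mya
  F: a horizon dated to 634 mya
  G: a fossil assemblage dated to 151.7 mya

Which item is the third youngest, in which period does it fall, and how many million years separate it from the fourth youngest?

Sorted youngest-first by Ma: G (151.7), A (203.5), C (475.6), F (634), E (689), D (852), B (1576).
The third youngest is C at 475.6 Ma, which lies in 485.4–443.8 Ma: the Ordovician.
The fourth youngest is F at 634 Ma; separation = |475.6 − 634| = 158.4 Myr.

C, in the Ordovician; 158.4 million years to F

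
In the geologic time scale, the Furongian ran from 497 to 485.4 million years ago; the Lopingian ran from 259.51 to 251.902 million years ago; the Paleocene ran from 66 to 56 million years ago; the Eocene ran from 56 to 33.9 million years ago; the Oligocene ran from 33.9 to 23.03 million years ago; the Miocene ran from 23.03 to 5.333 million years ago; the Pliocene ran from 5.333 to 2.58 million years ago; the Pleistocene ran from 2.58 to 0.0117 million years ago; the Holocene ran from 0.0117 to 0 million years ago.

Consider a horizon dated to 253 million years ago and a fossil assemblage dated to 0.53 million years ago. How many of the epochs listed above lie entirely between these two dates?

5

253 Ma sits inside the Lopingian (259.51–251.902) and 0.53 Ma inside the Pleistocene (2.58–0.0117); neither of those is wholly between the two dates.
The listed epochs lying completely between them are Paleocene, Eocene, Oligocene, Miocene, Pliocene — 5 in all.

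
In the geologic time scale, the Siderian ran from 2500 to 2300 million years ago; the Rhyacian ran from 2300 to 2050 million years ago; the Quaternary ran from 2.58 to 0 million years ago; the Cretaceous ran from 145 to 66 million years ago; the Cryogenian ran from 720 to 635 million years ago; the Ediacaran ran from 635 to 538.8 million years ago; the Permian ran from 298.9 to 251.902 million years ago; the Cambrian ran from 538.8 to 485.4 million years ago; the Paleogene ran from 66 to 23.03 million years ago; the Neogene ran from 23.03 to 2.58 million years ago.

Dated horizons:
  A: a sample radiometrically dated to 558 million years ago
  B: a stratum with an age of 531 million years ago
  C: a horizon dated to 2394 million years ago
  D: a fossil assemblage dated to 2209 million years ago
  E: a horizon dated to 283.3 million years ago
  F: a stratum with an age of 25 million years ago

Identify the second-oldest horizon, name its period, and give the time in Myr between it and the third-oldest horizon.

D, in the Rhyacian; 1651 million years to A

Sorted oldest-first by Ma: C (2394), D (2209), A (558), B (531), E (283.3), F (25).
The second oldest is D at 2209 Ma, which lies in 2300–2050 Ma: the Rhyacian.
The third oldest is A at 558 Ma; separation = |2209 − 558| = 1651 Myr.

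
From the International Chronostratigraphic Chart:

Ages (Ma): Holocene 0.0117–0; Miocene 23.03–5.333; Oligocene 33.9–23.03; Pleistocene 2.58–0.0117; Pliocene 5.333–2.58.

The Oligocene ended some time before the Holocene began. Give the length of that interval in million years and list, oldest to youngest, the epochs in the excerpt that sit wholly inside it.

The Oligocene closes at 23.03 Ma and the Holocene opens at 0.0117 Ma, so the interval is 23.03 − 0.0117 = 23.0183 Myr.
An epoch fits inside if it starts at or after 23.03 Ma and ends at or before 0.0117 Ma; oldest first that gives Miocene, Pliocene, Pleistocene.

23.0183 million years; Miocene, Pliocene, Pleistocene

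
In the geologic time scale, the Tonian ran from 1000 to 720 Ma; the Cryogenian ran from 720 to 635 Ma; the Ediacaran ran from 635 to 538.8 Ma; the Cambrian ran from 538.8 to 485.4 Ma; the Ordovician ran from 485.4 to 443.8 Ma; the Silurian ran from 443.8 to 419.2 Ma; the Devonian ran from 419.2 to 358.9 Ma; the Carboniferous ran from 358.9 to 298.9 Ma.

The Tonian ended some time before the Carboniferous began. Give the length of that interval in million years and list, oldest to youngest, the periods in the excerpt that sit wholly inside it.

End of Tonian = 720 Ma; start of Carboniferous = 358.9 Ma.
Gap = 720 − 358.9 = 361.1 Myr.
Periods wholly inside 720–358.9 Ma: Cryogenian (720–635), Ediacaran (635–538.8), Cambrian (538.8–485.4), Ordovician (485.4–443.8), Silurian (443.8–419.2), Devonian (419.2–358.9).

361.1 million years; Cryogenian, Ediacaran, Cambrian, Ordovician, Silurian, Devonian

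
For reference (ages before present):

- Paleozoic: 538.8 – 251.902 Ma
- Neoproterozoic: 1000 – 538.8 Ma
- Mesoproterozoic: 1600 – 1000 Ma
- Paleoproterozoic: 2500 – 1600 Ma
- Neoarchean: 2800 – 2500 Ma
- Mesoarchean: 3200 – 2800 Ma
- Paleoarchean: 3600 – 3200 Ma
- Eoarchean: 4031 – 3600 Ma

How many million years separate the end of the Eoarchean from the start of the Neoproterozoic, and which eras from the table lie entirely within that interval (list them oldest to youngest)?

2600 million years; Paleoarchean, Mesoarchean, Neoarchean, Paleoproterozoic, Mesoproterozoic

The Eoarchean closes at 3600 Ma and the Neoproterozoic opens at 1000 Ma, so the interval is 3600 − 1000 = 2600 Myr.
An era fits inside if it starts at or after 3600 Ma and ends at or before 1000 Ma; oldest first that gives Paleoarchean, Mesoarchean, Neoarchean, Paleoproterozoic, Mesoproterozoic.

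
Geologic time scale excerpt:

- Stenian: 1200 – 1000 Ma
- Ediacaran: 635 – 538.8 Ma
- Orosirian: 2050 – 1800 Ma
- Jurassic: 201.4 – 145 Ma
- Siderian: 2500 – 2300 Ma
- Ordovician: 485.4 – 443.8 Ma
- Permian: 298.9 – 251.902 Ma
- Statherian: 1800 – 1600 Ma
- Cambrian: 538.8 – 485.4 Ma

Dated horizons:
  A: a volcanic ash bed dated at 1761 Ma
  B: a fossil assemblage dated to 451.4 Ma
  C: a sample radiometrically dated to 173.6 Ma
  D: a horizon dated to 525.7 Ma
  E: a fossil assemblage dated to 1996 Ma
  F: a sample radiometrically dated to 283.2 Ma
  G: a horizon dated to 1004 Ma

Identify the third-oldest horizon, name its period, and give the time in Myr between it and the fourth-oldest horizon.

Sorted oldest-first by Ma: E (1996), A (1761), G (1004), D (525.7), B (451.4), F (283.2), C (173.6).
The third oldest is G at 1004 Ma, which lies in 1200–1000 Ma: the Stenian.
The fourth oldest is D at 525.7 Ma; separation = |1004 − 525.7| = 478.3 Myr.

G, in the Stenian; 478.3 million years to D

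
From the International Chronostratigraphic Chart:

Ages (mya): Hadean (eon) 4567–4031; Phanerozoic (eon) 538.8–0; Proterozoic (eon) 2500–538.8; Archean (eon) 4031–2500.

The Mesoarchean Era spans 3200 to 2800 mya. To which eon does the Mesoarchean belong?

The Mesoarchean (3200–2800 Ma) lies entirely within 4031–2500 Ma, the Archean Eon.

Archean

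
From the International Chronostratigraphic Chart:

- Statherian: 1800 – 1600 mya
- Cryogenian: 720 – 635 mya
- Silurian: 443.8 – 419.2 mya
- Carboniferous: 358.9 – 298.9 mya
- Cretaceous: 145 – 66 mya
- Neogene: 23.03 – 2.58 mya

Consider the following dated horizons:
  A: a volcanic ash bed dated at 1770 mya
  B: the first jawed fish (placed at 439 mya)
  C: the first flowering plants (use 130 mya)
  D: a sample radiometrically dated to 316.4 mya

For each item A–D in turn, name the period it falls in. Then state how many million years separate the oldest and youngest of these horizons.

A — Statherian; B — Silurian; C — Cretaceous; D — Carboniferous; span 1640 million years

Match each age against the start–end ranges in the excerpt: A = 1770 Ma → Statherian (1800–1600); B = 439 Ma → Silurian (443.8–419.2); C = 130 Ma → Cretaceous (145–66); D = 316.4 Ma → Carboniferous (358.9–298.9).
The largest age is 1770 Ma and the smallest is 130 Ma; their difference is 1640 Myr.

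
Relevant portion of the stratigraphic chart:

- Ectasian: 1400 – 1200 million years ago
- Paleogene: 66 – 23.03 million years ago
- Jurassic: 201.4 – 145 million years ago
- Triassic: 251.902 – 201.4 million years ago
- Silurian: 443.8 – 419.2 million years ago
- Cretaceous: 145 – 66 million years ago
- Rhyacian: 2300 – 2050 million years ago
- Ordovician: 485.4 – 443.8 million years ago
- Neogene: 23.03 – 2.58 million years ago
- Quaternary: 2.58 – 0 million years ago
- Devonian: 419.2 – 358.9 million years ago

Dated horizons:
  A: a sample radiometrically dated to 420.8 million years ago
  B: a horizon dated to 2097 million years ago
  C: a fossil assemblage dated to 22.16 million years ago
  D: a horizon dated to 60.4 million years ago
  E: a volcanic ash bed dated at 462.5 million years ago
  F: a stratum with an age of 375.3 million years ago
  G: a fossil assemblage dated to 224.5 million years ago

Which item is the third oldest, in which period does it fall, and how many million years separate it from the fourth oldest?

Larger Ma means older, so oldest first: B 2097 > E 462.5 > A 420.8 > F 375.3 > G 224.5 > D 60.4 > C 22.16.
Counting 3 along gives A (420.8 Ma); the excerpt puts that inside the Silurian, 443.8–419.2 Ma.
Next in line is F (375.3 Ma), and 420.8 − 375.3 = 45.5 Myr.

A, in the Silurian; 45.5 million years to F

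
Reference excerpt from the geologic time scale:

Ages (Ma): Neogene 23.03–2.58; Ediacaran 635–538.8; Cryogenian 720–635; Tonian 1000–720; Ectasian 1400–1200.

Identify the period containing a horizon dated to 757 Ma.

757 Ma lies between 1000 and 720 Ma, so it falls in the Tonian.

Tonian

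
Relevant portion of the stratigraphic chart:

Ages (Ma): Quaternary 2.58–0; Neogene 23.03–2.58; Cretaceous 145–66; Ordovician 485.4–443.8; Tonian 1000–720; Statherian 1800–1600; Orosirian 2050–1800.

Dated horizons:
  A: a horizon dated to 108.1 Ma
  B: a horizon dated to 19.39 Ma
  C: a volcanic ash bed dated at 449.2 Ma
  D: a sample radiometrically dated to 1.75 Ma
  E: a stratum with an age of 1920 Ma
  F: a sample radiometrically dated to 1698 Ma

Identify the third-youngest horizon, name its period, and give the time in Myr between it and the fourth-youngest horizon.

A, in the Cretaceous; 341.1 million years to C

Sorted youngest-first by Ma: D (1.75), B (19.39), A (108.1), C (449.2), F (1698), E (1920).
The third youngest is A at 108.1 Ma, which lies in 145–66 Ma: the Cretaceous.
The fourth youngest is C at 449.2 Ma; separation = |108.1 − 449.2| = 341.1 Myr.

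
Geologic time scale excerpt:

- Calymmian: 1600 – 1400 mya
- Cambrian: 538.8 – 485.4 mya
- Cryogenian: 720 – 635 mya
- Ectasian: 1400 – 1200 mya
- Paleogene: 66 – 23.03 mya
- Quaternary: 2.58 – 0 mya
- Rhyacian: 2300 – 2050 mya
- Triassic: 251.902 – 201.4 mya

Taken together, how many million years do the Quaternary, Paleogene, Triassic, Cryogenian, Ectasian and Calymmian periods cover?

581.052 million years

Each duration: Quaternary = 2.58; Paleogene = 42.97; Triassic = 50.502; Cryogenian = 85; Ectasian = 200; Calymmian = 200.
Sum: 2.58 + 42.97 + 50.502 + 85 + 200 + 200 = 581.052 Myr.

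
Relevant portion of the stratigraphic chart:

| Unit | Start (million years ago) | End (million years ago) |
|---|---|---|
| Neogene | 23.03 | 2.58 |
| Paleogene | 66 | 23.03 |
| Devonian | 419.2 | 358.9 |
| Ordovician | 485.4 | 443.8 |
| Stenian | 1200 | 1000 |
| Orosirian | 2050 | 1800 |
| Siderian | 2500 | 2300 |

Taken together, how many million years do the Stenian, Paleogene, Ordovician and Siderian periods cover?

484.57 million years

Each duration: Stenian = 200; Paleogene = 42.97; Ordovician = 41.6; Siderian = 200.
Sum: 200 + 42.97 + 41.6 + 200 = 484.57 Myr.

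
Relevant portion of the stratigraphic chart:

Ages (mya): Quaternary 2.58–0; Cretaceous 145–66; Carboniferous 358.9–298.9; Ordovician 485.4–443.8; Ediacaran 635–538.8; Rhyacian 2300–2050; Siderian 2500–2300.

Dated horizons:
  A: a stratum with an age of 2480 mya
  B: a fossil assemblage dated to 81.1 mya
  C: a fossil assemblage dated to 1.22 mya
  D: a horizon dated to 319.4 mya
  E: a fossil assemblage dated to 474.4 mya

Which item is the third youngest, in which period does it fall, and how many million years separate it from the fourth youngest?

Smaller Ma means younger, so youngest first: C 1.22 < B 81.1 < D 319.4 < E 474.4 < A 2480.
Counting 3 along gives D (319.4 Ma); the excerpt puts that inside the Carboniferous, 358.9–298.9 Ma.
Next in line is E (474.4 Ma), and 474.4 − 319.4 = 155 Myr.

D, in the Carboniferous; 155 million years to E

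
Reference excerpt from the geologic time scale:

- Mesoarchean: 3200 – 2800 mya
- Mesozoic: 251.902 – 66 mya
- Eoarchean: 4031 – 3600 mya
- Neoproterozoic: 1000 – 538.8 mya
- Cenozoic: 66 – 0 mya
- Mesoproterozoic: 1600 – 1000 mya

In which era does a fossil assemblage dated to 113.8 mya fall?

Mesozoic

113.8 Ma lies between 251.902 and 66 Ma, so it falls in the Mesozoic.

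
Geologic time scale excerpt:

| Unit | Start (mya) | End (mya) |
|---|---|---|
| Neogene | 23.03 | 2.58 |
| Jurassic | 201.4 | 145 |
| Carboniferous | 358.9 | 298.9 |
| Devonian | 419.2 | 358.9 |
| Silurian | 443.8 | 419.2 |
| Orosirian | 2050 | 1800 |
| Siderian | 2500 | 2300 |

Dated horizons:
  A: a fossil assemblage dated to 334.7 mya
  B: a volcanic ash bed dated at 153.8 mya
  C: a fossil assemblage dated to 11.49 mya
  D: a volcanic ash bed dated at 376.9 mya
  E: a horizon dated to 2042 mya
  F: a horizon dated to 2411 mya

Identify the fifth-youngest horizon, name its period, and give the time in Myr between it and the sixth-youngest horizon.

Sorted youngest-first by Ma: C (11.49), B (153.8), A (334.7), D (376.9), E (2042), F (2411).
The fifth youngest is E at 2042 Ma, which lies in 2050–1800 Ma: the Orosirian.
The sixth youngest is F at 2411 Ma; separation = |2042 − 2411| = 369 Myr.

E, in the Orosirian; 369 million years to F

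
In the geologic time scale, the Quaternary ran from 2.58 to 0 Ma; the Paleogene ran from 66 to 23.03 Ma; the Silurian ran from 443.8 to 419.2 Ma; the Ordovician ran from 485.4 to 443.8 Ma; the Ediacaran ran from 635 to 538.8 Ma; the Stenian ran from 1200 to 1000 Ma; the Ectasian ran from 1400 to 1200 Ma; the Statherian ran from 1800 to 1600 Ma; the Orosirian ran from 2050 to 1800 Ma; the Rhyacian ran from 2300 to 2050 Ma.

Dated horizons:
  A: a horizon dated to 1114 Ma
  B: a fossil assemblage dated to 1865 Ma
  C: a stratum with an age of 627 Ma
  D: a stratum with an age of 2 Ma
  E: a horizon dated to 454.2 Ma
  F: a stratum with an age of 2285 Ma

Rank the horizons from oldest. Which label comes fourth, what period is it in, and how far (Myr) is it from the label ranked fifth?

C, in the Ediacaran; 172.8 million years to E

Sorted oldest-first by Ma: F (2285), B (1865), A (1114), C (627), E (454.2), D (2).
The fourth oldest is C at 627 Ma, which lies in 635–538.8 Ma: the Ediacaran.
The fifth oldest is E at 454.2 Ma; separation = |627 − 454.2| = 172.8 Myr.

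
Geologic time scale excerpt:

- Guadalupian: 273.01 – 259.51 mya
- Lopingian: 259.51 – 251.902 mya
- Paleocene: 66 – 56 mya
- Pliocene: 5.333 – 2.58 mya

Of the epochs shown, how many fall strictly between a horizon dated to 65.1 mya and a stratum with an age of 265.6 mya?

265.6 Ma sits inside the Guadalupian (273.01–259.51) and 65.1 Ma inside the Paleocene (66–56); neither of those is wholly between the two dates.
The listed epochs lying completely between them are Lopingian — 1 in all.

1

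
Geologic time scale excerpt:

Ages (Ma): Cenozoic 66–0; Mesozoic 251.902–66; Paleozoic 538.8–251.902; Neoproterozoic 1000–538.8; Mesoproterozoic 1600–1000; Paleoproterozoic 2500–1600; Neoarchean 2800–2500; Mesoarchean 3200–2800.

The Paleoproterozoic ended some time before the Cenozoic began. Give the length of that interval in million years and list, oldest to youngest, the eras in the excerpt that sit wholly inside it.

1534 million years; Mesoproterozoic, Neoproterozoic, Paleozoic, Mesozoic

End of Paleoproterozoic = 1600 Ma; start of Cenozoic = 66 Ma.
Gap = 1600 − 66 = 1534 Myr.
Eras wholly inside 1600–66 Ma: Mesoproterozoic (1600–1000), Neoproterozoic (1000–538.8), Paleozoic (538.8–251.902), Mesozoic (251.902–66).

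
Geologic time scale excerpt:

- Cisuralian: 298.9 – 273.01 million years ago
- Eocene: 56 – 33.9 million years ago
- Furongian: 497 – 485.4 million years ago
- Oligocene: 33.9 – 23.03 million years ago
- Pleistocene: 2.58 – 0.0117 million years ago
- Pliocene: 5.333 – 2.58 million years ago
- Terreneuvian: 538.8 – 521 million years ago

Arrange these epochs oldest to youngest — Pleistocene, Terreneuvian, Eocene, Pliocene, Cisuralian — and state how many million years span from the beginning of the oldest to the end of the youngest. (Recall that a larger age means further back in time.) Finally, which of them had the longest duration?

From the excerpt: Pleistocene 2.58–0.0117; Terreneuvian 538.8–521; Eocene 56–33.9; Pliocene 5.333–2.58; Cisuralian 298.9–273.01 (Ma).
Larger Ma is earlier, so the oldest is Terreneuvian and the youngest is Pleistocene; oldest to youngest: Terreneuvian, Cisuralian, Eocene, Pliocene, Pleistocene.
Oldest start 538.8 minus youngest end 0.0117 gives 538.7883 Myr overall.
Individual lengths (start − end): Eocene 22.1; Terreneuvian 17.8; Cisuralian 25.89; Pleistocene 2.5683; Pliocene 2.753. The largest is Cisuralian at 25.89 Myr.

Terreneuvian → Cisuralian → Eocene → Pliocene → Pleistocene; total span 538.7883 Myr; longest is Cisuralian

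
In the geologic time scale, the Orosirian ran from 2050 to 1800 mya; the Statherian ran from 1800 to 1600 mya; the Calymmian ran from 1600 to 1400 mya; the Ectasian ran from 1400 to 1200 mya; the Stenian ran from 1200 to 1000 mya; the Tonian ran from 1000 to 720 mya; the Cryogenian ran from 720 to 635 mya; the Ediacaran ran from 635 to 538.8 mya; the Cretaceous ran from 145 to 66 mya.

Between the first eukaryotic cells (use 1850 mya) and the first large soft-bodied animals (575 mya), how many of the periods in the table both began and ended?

6

1850 Ma sits inside the Orosirian (2050–1800) and 575 Ma inside the Ediacaran (635–538.8); neither of those is wholly between the two dates.
The listed periods lying completely between them are Statherian, Calymmian, Ectasian, Stenian, Tonian, Cryogenian — 6 in all.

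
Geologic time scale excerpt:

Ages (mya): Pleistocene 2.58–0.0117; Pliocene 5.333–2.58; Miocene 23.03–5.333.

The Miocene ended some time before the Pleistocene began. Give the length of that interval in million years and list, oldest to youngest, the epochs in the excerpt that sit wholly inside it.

2.753 million years; Pliocene

End of Miocene = 5.333 Ma; start of Pleistocene = 2.58 Ma.
Gap = 5.333 − 2.58 = 2.753 Myr.
Epochs wholly inside 5.333–2.58 Ma: Pliocene (5.333–2.58).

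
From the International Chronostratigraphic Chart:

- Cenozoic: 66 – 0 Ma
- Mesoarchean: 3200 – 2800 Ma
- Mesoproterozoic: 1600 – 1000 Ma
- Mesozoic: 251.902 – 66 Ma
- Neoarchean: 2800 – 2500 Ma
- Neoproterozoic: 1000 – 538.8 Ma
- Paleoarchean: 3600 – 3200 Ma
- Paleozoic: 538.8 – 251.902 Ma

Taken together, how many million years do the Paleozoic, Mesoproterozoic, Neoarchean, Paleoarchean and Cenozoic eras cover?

1652.898 million years

Each duration: Paleozoic = 286.898; Mesoproterozoic = 600; Neoarchean = 300; Paleoarchean = 400; Cenozoic = 66.
Sum: 286.898 + 600 + 300 + 400 + 66 = 1652.898 Myr.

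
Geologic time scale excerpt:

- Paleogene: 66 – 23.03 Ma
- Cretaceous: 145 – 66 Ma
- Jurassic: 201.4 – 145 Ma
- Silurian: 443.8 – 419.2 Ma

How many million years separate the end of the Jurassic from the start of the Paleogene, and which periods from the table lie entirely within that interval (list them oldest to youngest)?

The Jurassic closes at 145 Ma and the Paleogene opens at 66 Ma, so the interval is 145 − 66 = 79 Myr.
A period fits inside if it starts at or after 145 Ma and ends at or before 66 Ma; oldest first that gives Cretaceous.

79 million years; Cretaceous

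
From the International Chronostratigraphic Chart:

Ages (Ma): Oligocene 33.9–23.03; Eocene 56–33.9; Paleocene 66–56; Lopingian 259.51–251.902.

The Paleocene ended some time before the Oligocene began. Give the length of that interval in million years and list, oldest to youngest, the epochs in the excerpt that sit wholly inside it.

22.1 million years; Eocene

The Paleocene closes at 56 Ma and the Oligocene opens at 33.9 Ma, so the interval is 56 − 33.9 = 22.1 Myr.
An epoch fits inside if it starts at or after 56 Ma and ends at or before 33.9 Ma; oldest first that gives Eocene.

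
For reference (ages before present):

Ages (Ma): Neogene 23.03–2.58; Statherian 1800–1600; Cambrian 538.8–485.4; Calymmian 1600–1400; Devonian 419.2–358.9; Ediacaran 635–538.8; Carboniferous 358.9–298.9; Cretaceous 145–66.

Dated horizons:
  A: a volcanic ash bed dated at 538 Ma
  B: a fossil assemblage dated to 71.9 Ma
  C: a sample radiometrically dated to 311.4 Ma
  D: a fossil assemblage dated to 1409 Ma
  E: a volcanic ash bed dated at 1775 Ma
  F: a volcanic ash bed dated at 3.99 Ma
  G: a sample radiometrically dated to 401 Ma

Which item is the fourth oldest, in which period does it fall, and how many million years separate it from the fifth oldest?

G, in the Devonian; 89.6 million years to C

Larger Ma means older, so oldest first: E 1775 > D 1409 > A 538 > G 401 > C 311.4 > B 71.9 > F 3.99.
Counting 4 along gives G (401 Ma); the excerpt puts that inside the Devonian, 419.2–358.9 Ma.
Next in line is C (311.4 Ma), and 401 − 311.4 = 89.6 Myr.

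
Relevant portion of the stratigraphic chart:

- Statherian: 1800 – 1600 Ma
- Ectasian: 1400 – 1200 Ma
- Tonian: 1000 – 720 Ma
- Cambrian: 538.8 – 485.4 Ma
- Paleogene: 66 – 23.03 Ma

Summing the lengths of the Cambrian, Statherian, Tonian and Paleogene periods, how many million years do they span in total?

576.37 million years

Each duration: Cambrian = 53.4; Statherian = 200; Tonian = 280; Paleogene = 42.97.
Sum: 53.4 + 200 + 280 + 42.97 = 576.37 Myr.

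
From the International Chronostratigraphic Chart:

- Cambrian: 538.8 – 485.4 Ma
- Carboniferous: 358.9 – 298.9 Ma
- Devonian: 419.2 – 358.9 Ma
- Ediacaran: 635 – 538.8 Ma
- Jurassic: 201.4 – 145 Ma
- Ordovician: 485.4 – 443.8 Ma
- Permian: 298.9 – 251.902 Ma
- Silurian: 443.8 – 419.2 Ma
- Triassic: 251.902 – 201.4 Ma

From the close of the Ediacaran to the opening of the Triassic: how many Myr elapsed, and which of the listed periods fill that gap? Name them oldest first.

286.898 million years; Cambrian, Ordovician, Silurian, Devonian, Carboniferous, Permian

End of Ediacaran = 538.8 Ma; start of Triassic = 251.902 Ma.
Gap = 538.8 − 251.902 = 286.898 Myr.
Periods wholly inside 538.8–251.902 Ma: Cambrian (538.8–485.4), Ordovician (485.4–443.8), Silurian (443.8–419.2), Devonian (419.2–358.9), Carboniferous (358.9–298.9), Permian (298.9–251.902).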